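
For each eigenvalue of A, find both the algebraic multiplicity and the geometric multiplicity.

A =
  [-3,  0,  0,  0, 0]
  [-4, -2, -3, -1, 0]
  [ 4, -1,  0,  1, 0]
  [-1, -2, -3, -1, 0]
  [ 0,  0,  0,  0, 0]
λ = -3: alg = 2, geom = 2; λ = 0: alg = 3, geom = 2

Step 1 — factor the characteristic polynomial to read off the algebraic multiplicities:
  χ_A(x) = x^3*(x + 3)^2

Step 2 — compute geometric multiplicities via the rank-nullity identity g(λ) = n − rank(A − λI):
  rank(A − (-3)·I) = 3, so dim ker(A − (-3)·I) = n − 3 = 2
  rank(A − (0)·I) = 3, so dim ker(A − (0)·I) = n − 3 = 2

Summary:
  λ = -3: algebraic multiplicity = 2, geometric multiplicity = 2
  λ = 0: algebraic multiplicity = 3, geometric multiplicity = 2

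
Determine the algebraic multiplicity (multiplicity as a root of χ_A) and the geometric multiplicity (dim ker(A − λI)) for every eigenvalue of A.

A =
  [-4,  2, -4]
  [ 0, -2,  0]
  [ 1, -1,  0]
λ = -2: alg = 3, geom = 2

Step 1 — factor the characteristic polynomial to read off the algebraic multiplicities:
  χ_A(x) = (x + 2)^3

Step 2 — compute geometric multiplicities via the rank-nullity identity g(λ) = n − rank(A − λI):
  rank(A − (-2)·I) = 1, so dim ker(A − (-2)·I) = n − 1 = 2

Summary:
  λ = -2: algebraic multiplicity = 3, geometric multiplicity = 2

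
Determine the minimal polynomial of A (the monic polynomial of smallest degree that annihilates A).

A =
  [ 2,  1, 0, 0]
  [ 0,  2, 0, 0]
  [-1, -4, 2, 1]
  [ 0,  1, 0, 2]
x^2 - 4*x + 4

The characteristic polynomial is χ_A(x) = (x - 2)^4, so the eigenvalues are known. The minimal polynomial is
  m_A(x) = Π_λ (x − λ)^{k_λ}
where k_λ is the size of the *largest* Jordan block for λ (equivalently, the smallest k with (A − λI)^k v = 0 for every generalised eigenvector v of λ).

  λ = 2: largest Jordan block has size 2, contributing (x − 2)^2

So m_A(x) = (x - 2)^2 = x^2 - 4*x + 4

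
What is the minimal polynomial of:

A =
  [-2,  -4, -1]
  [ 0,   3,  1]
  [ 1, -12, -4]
x^3 + 3*x^2 + 3*x + 1

The characteristic polynomial is χ_A(x) = (x + 1)^3, so the eigenvalues are known. The minimal polynomial is
  m_A(x) = Π_λ (x − λ)^{k_λ}
where k_λ is the size of the *largest* Jordan block for λ (equivalently, the smallest k with (A − λI)^k v = 0 for every generalised eigenvector v of λ).

  λ = -1: largest Jordan block has size 3, contributing (x + 1)^3

So m_A(x) = (x + 1)^3 = x^3 + 3*x^2 + 3*x + 1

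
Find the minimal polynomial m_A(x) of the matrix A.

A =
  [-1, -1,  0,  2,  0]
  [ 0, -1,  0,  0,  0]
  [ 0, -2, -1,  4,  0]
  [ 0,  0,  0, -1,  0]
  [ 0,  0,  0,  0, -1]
x^2 + 2*x + 1

The characteristic polynomial is χ_A(x) = (x + 1)^5, so the eigenvalues are known. The minimal polynomial is
  m_A(x) = Π_λ (x − λ)^{k_λ}
where k_λ is the size of the *largest* Jordan block for λ (equivalently, the smallest k with (A − λI)^k v = 0 for every generalised eigenvector v of λ).

  λ = -1: largest Jordan block has size 2, contributing (x + 1)^2

So m_A(x) = (x + 1)^2 = x^2 + 2*x + 1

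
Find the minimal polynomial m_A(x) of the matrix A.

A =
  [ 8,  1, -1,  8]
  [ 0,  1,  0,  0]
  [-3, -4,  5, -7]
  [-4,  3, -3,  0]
x^3 - 13*x^2 + 48*x - 36

The characteristic polynomial is χ_A(x) = (x - 6)^2*(x - 1)^2, so the eigenvalues are known. The minimal polynomial is
  m_A(x) = Π_λ (x − λ)^{k_λ}
where k_λ is the size of the *largest* Jordan block for λ (equivalently, the smallest k with (A − λI)^k v = 0 for every generalised eigenvector v of λ).

  λ = 1: largest Jordan block has size 1, contributing (x − 1)
  λ = 6: largest Jordan block has size 2, contributing (x − 6)^2

So m_A(x) = (x - 6)^2*(x - 1) = x^3 - 13*x^2 + 48*x - 36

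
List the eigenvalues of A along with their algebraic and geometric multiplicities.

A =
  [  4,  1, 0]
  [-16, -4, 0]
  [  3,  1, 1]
λ = 0: alg = 2, geom = 1; λ = 1: alg = 1, geom = 1

Step 1 — factor the characteristic polynomial to read off the algebraic multiplicities:
  χ_A(x) = x^2*(x - 1)

Step 2 — compute geometric multiplicities via the rank-nullity identity g(λ) = n − rank(A − λI):
  rank(A − (0)·I) = 2, so dim ker(A − (0)·I) = n − 2 = 1
  rank(A − (1)·I) = 2, so dim ker(A − (1)·I) = n − 2 = 1

Summary:
  λ = 0: algebraic multiplicity = 2, geometric multiplicity = 1
  λ = 1: algebraic multiplicity = 1, geometric multiplicity = 1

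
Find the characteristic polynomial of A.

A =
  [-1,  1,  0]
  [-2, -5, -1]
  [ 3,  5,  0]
x^3 + 6*x^2 + 12*x + 8

Expanding det(x·I − A) (e.g. by cofactor expansion or by noting that A is similar to its Jordan form J, which has the same characteristic polynomial as A) gives
  χ_A(x) = x^3 + 6*x^2 + 12*x + 8
which factors as (x + 2)^3. The eigenvalues (with algebraic multiplicities) are λ = -2 with multiplicity 3.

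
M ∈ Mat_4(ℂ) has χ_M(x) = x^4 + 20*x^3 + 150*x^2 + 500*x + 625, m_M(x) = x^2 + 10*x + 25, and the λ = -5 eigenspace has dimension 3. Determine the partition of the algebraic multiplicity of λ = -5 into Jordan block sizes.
Block sizes for λ = -5: [2, 1, 1]

Step 1 — from the characteristic polynomial, algebraic multiplicity of λ = -5 is 4. From dim ker(M − (-5)·I) = 3, there are exactly 3 Jordan blocks for λ = -5.
Step 2 — from the minimal polynomial, the factor (x + 5)^2 tells us the largest block for λ = -5 has size 2.
Step 3 — with total size 4, 3 blocks, and largest block 2, the block sizes (in nonincreasing order) are [2, 1, 1].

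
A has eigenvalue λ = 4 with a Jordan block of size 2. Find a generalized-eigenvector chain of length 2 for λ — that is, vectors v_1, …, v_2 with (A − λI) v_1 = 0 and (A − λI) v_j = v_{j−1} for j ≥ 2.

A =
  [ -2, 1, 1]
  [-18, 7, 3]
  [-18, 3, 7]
A Jordan chain for λ = 4 of length 2:
v_1 = (-6, -18, -18)ᵀ
v_2 = (1, 0, 0)ᵀ

Let N = A − (4)·I. We want v_2 with N^2 v_2 = 0 but N^1 v_2 ≠ 0; then v_{j-1} := N · v_j for j = 2, …, 2.

Pick v_2 = (1, 0, 0)ᵀ.
Then v_1 = N · v_2 = (-6, -18, -18)ᵀ.

Sanity check: (A − (4)·I) v_1 = (0, 0, 0)ᵀ = 0. ✓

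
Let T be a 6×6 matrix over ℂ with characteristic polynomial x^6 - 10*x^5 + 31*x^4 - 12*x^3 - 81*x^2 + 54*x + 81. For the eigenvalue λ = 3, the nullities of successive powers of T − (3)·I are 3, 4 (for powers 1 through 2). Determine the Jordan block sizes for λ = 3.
Block sizes for λ = 3: [2, 1, 1]

From the dimensions of kernels of powers, the number of Jordan blocks of size at least j is d_j − d_{j−1} where d_j = dim ker(N^j) (with d_0 = 0). Computing the differences gives [3, 1].
The number of blocks of size exactly k is (#blocks of size ≥ k) − (#blocks of size ≥ k + 1), so the partition is: 2 block(s) of size 1, 1 block(s) of size 2.
In nonincreasing order the block sizes are [2, 1, 1].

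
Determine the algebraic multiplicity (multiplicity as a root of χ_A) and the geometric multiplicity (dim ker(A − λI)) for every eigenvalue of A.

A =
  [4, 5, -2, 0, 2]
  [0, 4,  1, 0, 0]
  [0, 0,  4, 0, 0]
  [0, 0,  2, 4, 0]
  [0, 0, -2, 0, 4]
λ = 4: alg = 5, geom = 3

Step 1 — factor the characteristic polynomial to read off the algebraic multiplicities:
  χ_A(x) = (x - 4)^5

Step 2 — compute geometric multiplicities via the rank-nullity identity g(λ) = n − rank(A − λI):
  rank(A − (4)·I) = 2, so dim ker(A − (4)·I) = n − 2 = 3

Summary:
  λ = 4: algebraic multiplicity = 5, geometric multiplicity = 3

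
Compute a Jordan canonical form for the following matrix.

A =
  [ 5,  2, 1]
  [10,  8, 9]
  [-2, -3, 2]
J_3(5)

The characteristic polynomial is
  det(x·I − A) = x^3 - 15*x^2 + 75*x - 125 = (x - 5)^3

Eigenvalues and multiplicities (the geometric multiplicity of λ is n − rank(A − λI), which equals the number of Jordan blocks for λ):
  λ = 5: algebraic multiplicity = 3, geometric multiplicity = 1

Determining the block sizes for each eigenvalue:
  λ = 5: one block (gm = 1), so the single block has size am = 3 → block sizes [3]

Assembling the blocks gives a Jordan form
J =
  [5, 1, 0]
  [0, 5, 1]
  [0, 0, 5]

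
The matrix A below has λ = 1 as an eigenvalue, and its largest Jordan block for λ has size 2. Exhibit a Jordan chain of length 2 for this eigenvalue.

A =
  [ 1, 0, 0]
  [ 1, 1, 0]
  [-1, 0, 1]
A Jordan chain for λ = 1 of length 2:
v_1 = (0, 1, -1)ᵀ
v_2 = (1, 0, 0)ᵀ

Let N = A − (1)·I. We want v_2 with N^2 v_2 = 0 but N^1 v_2 ≠ 0; then v_{j-1} := N · v_j for j = 2, …, 2.

Pick v_2 = (1, 0, 0)ᵀ.
Then v_1 = N · v_2 = (0, 1, -1)ᵀ.

Sanity check: (A − (1)·I) v_1 = (0, 0, 0)ᵀ = 0. ✓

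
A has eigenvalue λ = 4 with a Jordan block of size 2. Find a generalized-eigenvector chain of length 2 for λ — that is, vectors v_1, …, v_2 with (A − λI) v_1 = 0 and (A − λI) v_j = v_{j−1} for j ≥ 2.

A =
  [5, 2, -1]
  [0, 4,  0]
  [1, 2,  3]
A Jordan chain for λ = 4 of length 2:
v_1 = (1, 0, 1)ᵀ
v_2 = (1, 0, 0)ᵀ

Let N = A − (4)·I. We want v_2 with N^2 v_2 = 0 but N^1 v_2 ≠ 0; then v_{j-1} := N · v_j for j = 2, …, 2.

Pick v_2 = (1, 0, 0)ᵀ.
Then v_1 = N · v_2 = (1, 0, 1)ᵀ.

Sanity check: (A − (4)·I) v_1 = (0, 0, 0)ᵀ = 0. ✓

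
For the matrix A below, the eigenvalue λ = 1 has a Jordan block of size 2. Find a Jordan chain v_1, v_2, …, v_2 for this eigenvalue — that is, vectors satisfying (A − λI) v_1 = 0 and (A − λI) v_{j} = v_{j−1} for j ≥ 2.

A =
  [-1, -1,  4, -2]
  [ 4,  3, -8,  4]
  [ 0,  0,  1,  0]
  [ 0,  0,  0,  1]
A Jordan chain for λ = 1 of length 2:
v_1 = (-2, 4, 0, 0)ᵀ
v_2 = (1, 0, 0, 0)ᵀ

Let N = A − (1)·I. We want v_2 with N^2 v_2 = 0 but N^1 v_2 ≠ 0; then v_{j-1} := N · v_j for j = 2, …, 2.

Pick v_2 = (1, 0, 0, 0)ᵀ.
Then v_1 = N · v_2 = (-2, 4, 0, 0)ᵀ.

Sanity check: (A − (1)·I) v_1 = (0, 0, 0, 0)ᵀ = 0. ✓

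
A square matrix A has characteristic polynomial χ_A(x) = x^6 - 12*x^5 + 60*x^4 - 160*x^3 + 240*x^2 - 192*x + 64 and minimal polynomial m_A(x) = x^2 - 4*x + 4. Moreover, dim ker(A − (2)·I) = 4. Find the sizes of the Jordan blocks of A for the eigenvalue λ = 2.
Block sizes for λ = 2: [2, 2, 1, 1]

Step 1 — from the characteristic polynomial, algebraic multiplicity of λ = 2 is 6. From dim ker(A − (2)·I) = 4, there are exactly 4 Jordan blocks for λ = 2.
Step 2 — from the minimal polynomial, the factor (x − 2)^2 tells us the largest block for λ = 2 has size 2.
Step 3 — with total size 6, 4 blocks, and largest block 2, the block sizes (in nonincreasing order) are [2, 2, 1, 1].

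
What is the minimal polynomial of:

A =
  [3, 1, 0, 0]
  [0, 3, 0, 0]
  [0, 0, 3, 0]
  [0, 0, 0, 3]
x^2 - 6*x + 9

The characteristic polynomial is χ_A(x) = (x - 3)^4, so the eigenvalues are known. The minimal polynomial is
  m_A(x) = Π_λ (x − λ)^{k_λ}
where k_λ is the size of the *largest* Jordan block for λ (equivalently, the smallest k with (A − λI)^k v = 0 for every generalised eigenvector v of λ).

  λ = 3: largest Jordan block has size 2, contributing (x − 3)^2

So m_A(x) = (x - 3)^2 = x^2 - 6*x + 9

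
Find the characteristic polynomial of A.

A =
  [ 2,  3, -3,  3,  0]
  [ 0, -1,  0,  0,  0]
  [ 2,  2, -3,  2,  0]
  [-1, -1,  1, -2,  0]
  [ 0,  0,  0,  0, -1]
x^5 + 5*x^4 + 10*x^3 + 10*x^2 + 5*x + 1

Expanding det(x·I − A) (e.g. by cofactor expansion or by noting that A is similar to its Jordan form J, which has the same characteristic polynomial as A) gives
  χ_A(x) = x^5 + 5*x^4 + 10*x^3 + 10*x^2 + 5*x + 1
which factors as (x + 1)^5. The eigenvalues (with algebraic multiplicities) are λ = -1 with multiplicity 5.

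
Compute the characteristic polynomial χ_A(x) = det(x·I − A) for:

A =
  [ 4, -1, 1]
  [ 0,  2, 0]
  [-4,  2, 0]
x^3 - 6*x^2 + 12*x - 8

Expanding det(x·I − A) (e.g. by cofactor expansion or by noting that A is similar to its Jordan form J, which has the same characteristic polynomial as A) gives
  χ_A(x) = x^3 - 6*x^2 + 12*x - 8
which factors as (x - 2)^3. The eigenvalues (with algebraic multiplicities) are λ = 2 with multiplicity 3.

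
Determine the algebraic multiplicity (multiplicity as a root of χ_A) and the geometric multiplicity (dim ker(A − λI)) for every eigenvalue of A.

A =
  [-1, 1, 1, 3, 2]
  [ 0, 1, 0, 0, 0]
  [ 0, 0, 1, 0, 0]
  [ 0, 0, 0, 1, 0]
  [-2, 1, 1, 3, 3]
λ = 1: alg = 5, geom = 4

Step 1 — factor the characteristic polynomial to read off the algebraic multiplicities:
  χ_A(x) = (x - 1)^5

Step 2 — compute geometric multiplicities via the rank-nullity identity g(λ) = n − rank(A − λI):
  rank(A − (1)·I) = 1, so dim ker(A − (1)·I) = n − 1 = 4

Summary:
  λ = 1: algebraic multiplicity = 5, geometric multiplicity = 4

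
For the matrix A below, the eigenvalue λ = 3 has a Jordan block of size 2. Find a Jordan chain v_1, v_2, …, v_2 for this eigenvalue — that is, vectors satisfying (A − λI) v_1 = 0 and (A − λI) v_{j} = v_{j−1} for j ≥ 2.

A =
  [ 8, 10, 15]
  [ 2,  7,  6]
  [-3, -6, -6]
A Jordan chain for λ = 3 of length 2:
v_1 = (5, 2, -3)ᵀ
v_2 = (1, 0, 0)ᵀ

Let N = A − (3)·I. We want v_2 with N^2 v_2 = 0 but N^1 v_2 ≠ 0; then v_{j-1} := N · v_j for j = 2, …, 2.

Pick v_2 = (1, 0, 0)ᵀ.
Then v_1 = N · v_2 = (5, 2, -3)ᵀ.

Sanity check: (A − (3)·I) v_1 = (0, 0, 0)ᵀ = 0. ✓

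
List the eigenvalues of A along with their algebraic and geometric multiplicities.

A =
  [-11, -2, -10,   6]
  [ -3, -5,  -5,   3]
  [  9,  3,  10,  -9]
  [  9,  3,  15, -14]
λ = -5: alg = 4, geom = 2

Step 1 — factor the characteristic polynomial to read off the algebraic multiplicities:
  χ_A(x) = (x + 5)^4

Step 2 — compute geometric multiplicities via the rank-nullity identity g(λ) = n − rank(A − λI):
  rank(A − (-5)·I) = 2, so dim ker(A − (-5)·I) = n − 2 = 2

Summary:
  λ = -5: algebraic multiplicity = 4, geometric multiplicity = 2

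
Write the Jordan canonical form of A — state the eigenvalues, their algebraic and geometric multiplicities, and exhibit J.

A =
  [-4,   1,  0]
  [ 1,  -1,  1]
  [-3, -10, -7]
J_3(-4)

The characteristic polynomial is
  det(x·I − A) = x^3 + 12*x^2 + 48*x + 64 = (x + 4)^3

Eigenvalues and multiplicities (the geometric multiplicity of λ is n − rank(A − λI), which equals the number of Jordan blocks for λ):
  λ = -4: algebraic multiplicity = 3, geometric multiplicity = 1

Determining the block sizes for each eigenvalue:
  λ = -4: one block (gm = 1), so the single block has size am = 3 → block sizes [3]

Assembling the blocks gives a Jordan form
J =
  [-4,  1,  0]
  [ 0, -4,  1]
  [ 0,  0, -4]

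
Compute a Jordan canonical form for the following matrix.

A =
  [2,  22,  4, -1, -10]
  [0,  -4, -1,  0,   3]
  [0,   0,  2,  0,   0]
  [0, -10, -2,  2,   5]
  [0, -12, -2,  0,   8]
J_3(2) ⊕ J_2(2)

The characteristic polynomial is
  det(x·I − A) = x^5 - 10*x^4 + 40*x^3 - 80*x^2 + 80*x - 32 = (x - 2)^5

Eigenvalues and multiplicities (the geometric multiplicity of λ is n − rank(A − λI), which equals the number of Jordan blocks for λ):
  λ = 2: algebraic multiplicity = 5, geometric multiplicity = 2

Determining the block sizes for each eigenvalue:
  λ = 2: with am = 5 and gm = 2, the partition is not yet determined (e.g. several partitions of 5 into 2 parts exist). Let N = A − (2)·I. Computing rank(N^1) = 3, rank(N^2) = 1, rank(N^3) = 0; the number of blocks of size ≥ j is rank(N^{j−1}) − rank(N^j), giving [2, 2, 1]. So we have 1 block(s) of size 3, 1 block(s) of size 2 → block sizes [3, 2]

Assembling the blocks gives a Jordan form
J =
  [2, 1, 0, 0, 0]
  [0, 2, 1, 0, 0]
  [0, 0, 2, 0, 0]
  [0, 0, 0, 2, 1]
  [0, 0, 0, 0, 2]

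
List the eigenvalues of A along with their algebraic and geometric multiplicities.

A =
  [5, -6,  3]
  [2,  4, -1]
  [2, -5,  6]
λ = 5: alg = 3, geom = 1

Step 1 — factor the characteristic polynomial to read off the algebraic multiplicities:
  χ_A(x) = (x - 5)^3

Step 2 — compute geometric multiplicities via the rank-nullity identity g(λ) = n − rank(A − λI):
  rank(A − (5)·I) = 2, so dim ker(A − (5)·I) = n − 2 = 1

Summary:
  λ = 5: algebraic multiplicity = 3, geometric multiplicity = 1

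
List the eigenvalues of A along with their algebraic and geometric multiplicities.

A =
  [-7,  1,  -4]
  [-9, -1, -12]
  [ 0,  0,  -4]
λ = -4: alg = 3, geom = 2

Step 1 — factor the characteristic polynomial to read off the algebraic multiplicities:
  χ_A(x) = (x + 4)^3

Step 2 — compute geometric multiplicities via the rank-nullity identity g(λ) = n − rank(A − λI):
  rank(A − (-4)·I) = 1, so dim ker(A − (-4)·I) = n − 1 = 2

Summary:
  λ = -4: algebraic multiplicity = 3, geometric multiplicity = 2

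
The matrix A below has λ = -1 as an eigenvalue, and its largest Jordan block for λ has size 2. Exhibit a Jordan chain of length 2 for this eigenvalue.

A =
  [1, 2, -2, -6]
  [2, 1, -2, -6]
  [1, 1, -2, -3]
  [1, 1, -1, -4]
A Jordan chain for λ = -1 of length 2:
v_1 = (2, 2, 1, 1)ᵀ
v_2 = (1, 0, 0, 0)ᵀ

Let N = A − (-1)·I. We want v_2 with N^2 v_2 = 0 but N^1 v_2 ≠ 0; then v_{j-1} := N · v_j for j = 2, …, 2.

Pick v_2 = (1, 0, 0, 0)ᵀ.
Then v_1 = N · v_2 = (2, 2, 1, 1)ᵀ.

Sanity check: (A − (-1)·I) v_1 = (0, 0, 0, 0)ᵀ = 0. ✓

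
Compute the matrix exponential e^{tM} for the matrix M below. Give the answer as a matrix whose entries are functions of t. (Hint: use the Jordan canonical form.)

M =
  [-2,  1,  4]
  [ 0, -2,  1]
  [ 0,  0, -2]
e^{tM} =
  [exp(-2*t), t*exp(-2*t), t^2*exp(-2*t)/2 + 4*t*exp(-2*t)]
  [0, exp(-2*t), t*exp(-2*t)]
  [0, 0, exp(-2*t)]

Strategy: write M = P · J · P⁻¹ where J is a Jordan canonical form, so e^{tM} = P · e^{tJ} · P⁻¹, and e^{tJ} can be computed block-by-block.

M has Jordan form
J =
  [-2,  1,  0]
  [ 0, -2,  1]
  [ 0,  0, -2]
(up to reordering of blocks).

Per-block formulas:
  For a 3×3 Jordan block J_3(-2): exp(t · J_3(-2)) = e^(-2t)·(I + t·N + (t^2/2)·N^2), where N is the 3×3 nilpotent shift.

After assembling e^{tJ} and conjugating by P, we get:

e^{tM} =
  [exp(-2*t), t*exp(-2*t), t^2*exp(-2*t)/2 + 4*t*exp(-2*t)]
  [0, exp(-2*t), t*exp(-2*t)]
  [0, 0, exp(-2*t)]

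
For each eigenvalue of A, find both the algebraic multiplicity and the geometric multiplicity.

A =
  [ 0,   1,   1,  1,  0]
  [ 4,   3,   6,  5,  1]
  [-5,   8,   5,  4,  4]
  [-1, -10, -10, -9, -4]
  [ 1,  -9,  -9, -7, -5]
λ = -3: alg = 2, geom = 2; λ = 0: alg = 3, geom = 1

Step 1 — factor the characteristic polynomial to read off the algebraic multiplicities:
  χ_A(x) = x^3*(x + 3)^2

Step 2 — compute geometric multiplicities via the rank-nullity identity g(λ) = n − rank(A − λI):
  rank(A − (-3)·I) = 3, so dim ker(A − (-3)·I) = n − 3 = 2
  rank(A − (0)·I) = 4, so dim ker(A − (0)·I) = n − 4 = 1

Summary:
  λ = -3: algebraic multiplicity = 2, geometric multiplicity = 2
  λ = 0: algebraic multiplicity = 3, geometric multiplicity = 1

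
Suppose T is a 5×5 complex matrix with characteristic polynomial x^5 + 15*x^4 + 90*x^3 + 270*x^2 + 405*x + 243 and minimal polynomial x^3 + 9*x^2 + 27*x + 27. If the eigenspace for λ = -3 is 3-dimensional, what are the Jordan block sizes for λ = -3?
Block sizes for λ = -3: [3, 1, 1]

Step 1 — from the characteristic polynomial, algebraic multiplicity of λ = -3 is 5. From dim ker(T − (-3)·I) = 3, there are exactly 3 Jordan blocks for λ = -3.
Step 2 — from the minimal polynomial, the factor (x + 3)^3 tells us the largest block for λ = -3 has size 3.
Step 3 — with total size 5, 3 blocks, and largest block 3, the block sizes (in nonincreasing order) are [3, 1, 1].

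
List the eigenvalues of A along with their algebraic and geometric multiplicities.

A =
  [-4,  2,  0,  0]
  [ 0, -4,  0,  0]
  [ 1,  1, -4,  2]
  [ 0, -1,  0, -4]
λ = -4: alg = 4, geom = 2

Step 1 — factor the characteristic polynomial to read off the algebraic multiplicities:
  χ_A(x) = (x + 4)^4

Step 2 — compute geometric multiplicities via the rank-nullity identity g(λ) = n − rank(A − λI):
  rank(A − (-4)·I) = 2, so dim ker(A − (-4)·I) = n − 2 = 2

Summary:
  λ = -4: algebraic multiplicity = 4, geometric multiplicity = 2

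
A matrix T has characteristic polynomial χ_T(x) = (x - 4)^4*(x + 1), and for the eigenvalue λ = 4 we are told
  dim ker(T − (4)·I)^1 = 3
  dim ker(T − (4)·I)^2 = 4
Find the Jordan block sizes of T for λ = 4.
Block sizes for λ = 4: [2, 1, 1]

From the dimensions of kernels of powers, the number of Jordan blocks of size at least j is d_j − d_{j−1} where d_j = dim ker(N^j) (with d_0 = 0). Computing the differences gives [3, 1].
The number of blocks of size exactly k is (#blocks of size ≥ k) − (#blocks of size ≥ k + 1), so the partition is: 2 block(s) of size 1, 1 block(s) of size 2.
In nonincreasing order the block sizes are [2, 1, 1].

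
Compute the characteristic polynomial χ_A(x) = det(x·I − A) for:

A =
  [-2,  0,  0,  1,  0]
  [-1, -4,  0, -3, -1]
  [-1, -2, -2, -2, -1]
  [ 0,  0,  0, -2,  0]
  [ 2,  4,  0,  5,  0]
x^5 + 10*x^4 + 40*x^3 + 80*x^2 + 80*x + 32

Expanding det(x·I − A) (e.g. by cofactor expansion or by noting that A is similar to its Jordan form J, which has the same characteristic polynomial as A) gives
  χ_A(x) = x^5 + 10*x^4 + 40*x^3 + 80*x^2 + 80*x + 32
which factors as (x + 2)^5. The eigenvalues (with algebraic multiplicities) are λ = -2 with multiplicity 5.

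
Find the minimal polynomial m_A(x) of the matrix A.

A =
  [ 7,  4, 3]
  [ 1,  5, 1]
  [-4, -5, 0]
x^3 - 12*x^2 + 48*x - 64

The characteristic polynomial is χ_A(x) = (x - 4)^3, so the eigenvalues are known. The minimal polynomial is
  m_A(x) = Π_λ (x − λ)^{k_λ}
where k_λ is the size of the *largest* Jordan block for λ (equivalently, the smallest k with (A − λI)^k v = 0 for every generalised eigenvector v of λ).

  λ = 4: largest Jordan block has size 3, contributing (x − 4)^3

So m_A(x) = (x - 4)^3 = x^3 - 12*x^2 + 48*x - 64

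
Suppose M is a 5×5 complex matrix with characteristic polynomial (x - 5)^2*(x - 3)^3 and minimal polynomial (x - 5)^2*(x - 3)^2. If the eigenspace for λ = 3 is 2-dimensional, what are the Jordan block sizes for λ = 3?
Block sizes for λ = 3: [2, 1]

Step 1 — from the characteristic polynomial, algebraic multiplicity of λ = 3 is 3. From dim ker(M − (3)·I) = 2, there are exactly 2 Jordan blocks for λ = 3.
Step 2 — from the minimal polynomial, the factor (x − 3)^2 tells us the largest block for λ = 3 has size 2.
Step 3 — with total size 3, 2 blocks, and largest block 2, the block sizes (in nonincreasing order) are [2, 1].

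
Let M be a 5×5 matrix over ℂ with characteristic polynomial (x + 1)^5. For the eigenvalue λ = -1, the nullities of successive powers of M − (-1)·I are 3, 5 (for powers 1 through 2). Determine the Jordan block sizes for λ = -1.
Block sizes for λ = -1: [2, 2, 1]

From the dimensions of kernels of powers, the number of Jordan blocks of size at least j is d_j − d_{j−1} where d_j = dim ker(N^j) (with d_0 = 0). Computing the differences gives [3, 2].
The number of blocks of size exactly k is (#blocks of size ≥ k) − (#blocks of size ≥ k + 1), so the partition is: 1 block(s) of size 1, 2 block(s) of size 2.
In nonincreasing order the block sizes are [2, 2, 1].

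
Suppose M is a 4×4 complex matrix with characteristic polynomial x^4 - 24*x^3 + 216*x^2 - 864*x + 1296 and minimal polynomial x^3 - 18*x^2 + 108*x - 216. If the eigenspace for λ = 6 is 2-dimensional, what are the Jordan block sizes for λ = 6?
Block sizes for λ = 6: [3, 1]

Step 1 — from the characteristic polynomial, algebraic multiplicity of λ = 6 is 4. From dim ker(M − (6)·I) = 2, there are exactly 2 Jordan blocks for λ = 6.
Step 2 — from the minimal polynomial, the factor (x − 6)^3 tells us the largest block for λ = 6 has size 3.
Step 3 — with total size 4, 2 blocks, and largest block 3, the block sizes (in nonincreasing order) are [3, 1].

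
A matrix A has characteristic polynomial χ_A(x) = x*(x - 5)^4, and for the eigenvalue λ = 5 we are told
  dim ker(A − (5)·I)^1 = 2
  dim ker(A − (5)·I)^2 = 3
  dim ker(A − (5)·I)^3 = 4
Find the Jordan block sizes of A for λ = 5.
Block sizes for λ = 5: [3, 1]

From the dimensions of kernels of powers, the number of Jordan blocks of size at least j is d_j − d_{j−1} where d_j = dim ker(N^j) (with d_0 = 0). Computing the differences gives [2, 1, 1].
The number of blocks of size exactly k is (#blocks of size ≥ k) − (#blocks of size ≥ k + 1), so the partition is: 1 block(s) of size 1, 1 block(s) of size 3.
In nonincreasing order the block sizes are [3, 1].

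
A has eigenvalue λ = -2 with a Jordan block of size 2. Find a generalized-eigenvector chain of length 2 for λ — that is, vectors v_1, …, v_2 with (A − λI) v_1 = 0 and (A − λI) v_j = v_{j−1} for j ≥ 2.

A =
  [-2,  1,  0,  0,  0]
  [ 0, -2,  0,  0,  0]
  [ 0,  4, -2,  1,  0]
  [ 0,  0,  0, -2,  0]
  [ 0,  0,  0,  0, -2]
A Jordan chain for λ = -2 of length 2:
v_1 = (1, 0, 4, 0, 0)ᵀ
v_2 = (0, 1, 0, 0, 0)ᵀ

Let N = A − (-2)·I. We want v_2 with N^2 v_2 = 0 but N^1 v_2 ≠ 0; then v_{j-1} := N · v_j for j = 2, …, 2.

Pick v_2 = (0, 1, 0, 0, 0)ᵀ.
Then v_1 = N · v_2 = (1, 0, 4, 0, 0)ᵀ.

Sanity check: (A − (-2)·I) v_1 = (0, 0, 0, 0, 0)ᵀ = 0. ✓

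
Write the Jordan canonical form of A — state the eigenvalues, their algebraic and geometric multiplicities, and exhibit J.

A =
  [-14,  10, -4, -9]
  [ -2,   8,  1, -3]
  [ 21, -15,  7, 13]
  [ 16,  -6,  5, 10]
J_1(-1) ⊕ J_3(4)

The characteristic polynomial is
  det(x·I − A) = x^4 - 11*x^3 + 36*x^2 - 16*x - 64 = (x - 4)^3*(x + 1)

Eigenvalues and multiplicities (the geometric multiplicity of λ is n − rank(A − λI), which equals the number of Jordan blocks for λ):
  λ = -1: algebraic multiplicity = 1, geometric multiplicity = 1
  λ = 4: algebraic multiplicity = 3, geometric multiplicity = 1

Determining the block sizes for each eigenvalue:
  λ = -1: one block (gm = 1), so the single block has size am = 1 → block sizes [1]
  λ = 4: one block (gm = 1), so the single block has size am = 3 → block sizes [3]

Assembling the blocks gives a Jordan form
J =
  [-1, 0, 0, 0]
  [ 0, 4, 1, 0]
  [ 0, 0, 4, 1]
  [ 0, 0, 0, 4]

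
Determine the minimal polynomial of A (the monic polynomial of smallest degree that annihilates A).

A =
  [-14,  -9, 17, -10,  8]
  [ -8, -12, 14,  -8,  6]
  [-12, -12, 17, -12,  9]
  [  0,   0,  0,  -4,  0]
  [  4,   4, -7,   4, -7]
x^3 + 12*x^2 + 48*x + 64

The characteristic polynomial is χ_A(x) = (x + 4)^5, so the eigenvalues are known. The minimal polynomial is
  m_A(x) = Π_λ (x − λ)^{k_λ}
where k_λ is the size of the *largest* Jordan block for λ (equivalently, the smallest k with (A − λI)^k v = 0 for every generalised eigenvector v of λ).

  λ = -4: largest Jordan block has size 3, contributing (x + 4)^3

So m_A(x) = (x + 4)^3 = x^3 + 12*x^2 + 48*x + 64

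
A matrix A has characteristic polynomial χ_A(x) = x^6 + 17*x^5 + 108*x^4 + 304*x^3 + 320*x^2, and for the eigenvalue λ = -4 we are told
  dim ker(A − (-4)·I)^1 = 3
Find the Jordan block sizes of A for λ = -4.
Block sizes for λ = -4: [1, 1, 1]

From the dimensions of kernels of powers, the number of Jordan blocks of size at least j is d_j − d_{j−1} where d_j = dim ker(N^j) (with d_0 = 0). Computing the differences gives [3].
The number of blocks of size exactly k is (#blocks of size ≥ k) − (#blocks of size ≥ k + 1), so the partition is: 3 block(s) of size 1.
In nonincreasing order the block sizes are [1, 1, 1].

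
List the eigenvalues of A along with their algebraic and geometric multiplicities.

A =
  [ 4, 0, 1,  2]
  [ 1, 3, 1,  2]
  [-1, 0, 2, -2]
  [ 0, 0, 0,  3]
λ = 3: alg = 4, geom = 3

Step 1 — factor the characteristic polynomial to read off the algebraic multiplicities:
  χ_A(x) = (x - 3)^4

Step 2 — compute geometric multiplicities via the rank-nullity identity g(λ) = n − rank(A − λI):
  rank(A − (3)·I) = 1, so dim ker(A − (3)·I) = n − 1 = 3

Summary:
  λ = 3: algebraic multiplicity = 4, geometric multiplicity = 3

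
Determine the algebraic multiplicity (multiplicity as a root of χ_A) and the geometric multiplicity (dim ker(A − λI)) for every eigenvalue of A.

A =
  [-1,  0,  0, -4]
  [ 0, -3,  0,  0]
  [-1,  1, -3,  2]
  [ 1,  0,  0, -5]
λ = -3: alg = 4, geom = 2

Step 1 — factor the characteristic polynomial to read off the algebraic multiplicities:
  χ_A(x) = (x + 3)^4

Step 2 — compute geometric multiplicities via the rank-nullity identity g(λ) = n − rank(A − λI):
  rank(A − (-3)·I) = 2, so dim ker(A − (-3)·I) = n − 2 = 2

Summary:
  λ = -3: algebraic multiplicity = 4, geometric multiplicity = 2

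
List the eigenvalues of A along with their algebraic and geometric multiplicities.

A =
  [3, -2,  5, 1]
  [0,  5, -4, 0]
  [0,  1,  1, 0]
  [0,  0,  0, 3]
λ = 3: alg = 4, geom = 2

Step 1 — factor the characteristic polynomial to read off the algebraic multiplicities:
  χ_A(x) = (x - 3)^4

Step 2 — compute geometric multiplicities via the rank-nullity identity g(λ) = n − rank(A − λI):
  rank(A − (3)·I) = 2, so dim ker(A − (3)·I) = n − 2 = 2

Summary:
  λ = 3: algebraic multiplicity = 4, geometric multiplicity = 2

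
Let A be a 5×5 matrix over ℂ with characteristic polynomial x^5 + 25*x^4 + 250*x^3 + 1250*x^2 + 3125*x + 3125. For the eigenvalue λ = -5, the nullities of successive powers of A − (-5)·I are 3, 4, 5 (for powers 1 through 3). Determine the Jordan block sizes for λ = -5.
Block sizes for λ = -5: [3, 1, 1]

From the dimensions of kernels of powers, the number of Jordan blocks of size at least j is d_j − d_{j−1} where d_j = dim ker(N^j) (with d_0 = 0). Computing the differences gives [3, 1, 1].
The number of blocks of size exactly k is (#blocks of size ≥ k) − (#blocks of size ≥ k + 1), so the partition is: 2 block(s) of size 1, 1 block(s) of size 3.
In nonincreasing order the block sizes are [3, 1, 1].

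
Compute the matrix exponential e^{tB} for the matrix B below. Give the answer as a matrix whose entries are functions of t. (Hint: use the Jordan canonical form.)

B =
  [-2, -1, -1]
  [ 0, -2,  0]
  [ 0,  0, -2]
e^{tB} =
  [exp(-2*t), -t*exp(-2*t), -t*exp(-2*t)]
  [0, exp(-2*t), 0]
  [0, 0, exp(-2*t)]

Strategy: write B = P · J · P⁻¹ where J is a Jordan canonical form, so e^{tB} = P · e^{tJ} · P⁻¹, and e^{tJ} can be computed block-by-block.

B has Jordan form
J =
  [-2,  1,  0]
  [ 0, -2,  0]
  [ 0,  0, -2]
(up to reordering of blocks).

Per-block formulas:
  For a 1×1 block at λ = -2: exp(t · [-2]) = [e^(-2t)].
  For a 2×2 Jordan block J_2(-2): exp(t · J_2(-2)) = e^(-2t)·(I + t·N), where N is the 2×2 nilpotent shift.

After assembling e^{tJ} and conjugating by P, we get:

e^{tB} =
  [exp(-2*t), -t*exp(-2*t), -t*exp(-2*t)]
  [0, exp(-2*t), 0]
  [0, 0, exp(-2*t)]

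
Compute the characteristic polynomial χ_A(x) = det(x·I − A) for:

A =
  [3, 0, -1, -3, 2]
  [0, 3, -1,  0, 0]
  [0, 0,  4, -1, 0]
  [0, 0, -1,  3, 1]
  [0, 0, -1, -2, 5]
x^5 - 18*x^4 + 129*x^3 - 460*x^2 + 816*x - 576

Expanding det(x·I − A) (e.g. by cofactor expansion or by noting that A is similar to its Jordan form J, which has the same characteristic polynomial as A) gives
  χ_A(x) = x^5 - 18*x^4 + 129*x^3 - 460*x^2 + 816*x - 576
which factors as (x - 4)^3*(x - 3)^2. The eigenvalues (with algebraic multiplicities) are λ = 3 with multiplicity 2, λ = 4 with multiplicity 3.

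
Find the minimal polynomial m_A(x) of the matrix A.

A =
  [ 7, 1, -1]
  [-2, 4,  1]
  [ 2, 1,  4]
x^2 - 10*x + 25

The characteristic polynomial is χ_A(x) = (x - 5)^3, so the eigenvalues are known. The minimal polynomial is
  m_A(x) = Π_λ (x − λ)^{k_λ}
where k_λ is the size of the *largest* Jordan block for λ (equivalently, the smallest k with (A − λI)^k v = 0 for every generalised eigenvector v of λ).

  λ = 5: largest Jordan block has size 2, contributing (x − 5)^2

So m_A(x) = (x - 5)^2 = x^2 - 10*x + 25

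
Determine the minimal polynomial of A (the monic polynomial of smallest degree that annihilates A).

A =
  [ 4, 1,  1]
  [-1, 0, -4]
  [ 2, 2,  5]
x^3 - 9*x^2 + 27*x - 27

The characteristic polynomial is χ_A(x) = (x - 3)^3, so the eigenvalues are known. The minimal polynomial is
  m_A(x) = Π_λ (x − λ)^{k_λ}
where k_λ is the size of the *largest* Jordan block for λ (equivalently, the smallest k with (A − λI)^k v = 0 for every generalised eigenvector v of λ).

  λ = 3: largest Jordan block has size 3, contributing (x − 3)^3

So m_A(x) = (x - 3)^3 = x^3 - 9*x^2 + 27*x - 27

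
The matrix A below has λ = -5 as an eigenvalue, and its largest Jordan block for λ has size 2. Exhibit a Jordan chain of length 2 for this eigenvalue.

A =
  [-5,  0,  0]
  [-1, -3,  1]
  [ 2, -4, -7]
A Jordan chain for λ = -5 of length 2:
v_1 = (0, -1, 2)ᵀ
v_2 = (1, 0, 0)ᵀ

Let N = A − (-5)·I. We want v_2 with N^2 v_2 = 0 but N^1 v_2 ≠ 0; then v_{j-1} := N · v_j for j = 2, …, 2.

Pick v_2 = (1, 0, 0)ᵀ.
Then v_1 = N · v_2 = (0, -1, 2)ᵀ.

Sanity check: (A − (-5)·I) v_1 = (0, 0, 0)ᵀ = 0. ✓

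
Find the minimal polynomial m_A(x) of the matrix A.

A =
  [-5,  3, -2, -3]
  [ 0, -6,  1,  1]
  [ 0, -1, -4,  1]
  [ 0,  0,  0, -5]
x^3 + 15*x^2 + 75*x + 125

The characteristic polynomial is χ_A(x) = (x + 5)^4, so the eigenvalues are known. The minimal polynomial is
  m_A(x) = Π_λ (x − λ)^{k_λ}
where k_λ is the size of the *largest* Jordan block for λ (equivalently, the smallest k with (A − λI)^k v = 0 for every generalised eigenvector v of λ).

  λ = -5: largest Jordan block has size 3, contributing (x + 5)^3

So m_A(x) = (x + 5)^3 = x^3 + 15*x^2 + 75*x + 125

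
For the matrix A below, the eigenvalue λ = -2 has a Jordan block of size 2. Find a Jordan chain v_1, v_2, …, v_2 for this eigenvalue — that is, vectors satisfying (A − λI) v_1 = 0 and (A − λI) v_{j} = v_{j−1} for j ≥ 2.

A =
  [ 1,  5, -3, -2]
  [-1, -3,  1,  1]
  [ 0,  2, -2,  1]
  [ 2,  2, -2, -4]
A Jordan chain for λ = -2 of length 2:
v_1 = (3, -1, 0, 2)ᵀ
v_2 = (1, 0, 0, 0)ᵀ

Let N = A − (-2)·I. We want v_2 with N^2 v_2 = 0 but N^1 v_2 ≠ 0; then v_{j-1} := N · v_j for j = 2, …, 2.

Pick v_2 = (1, 0, 0, 0)ᵀ.
Then v_1 = N · v_2 = (3, -1, 0, 2)ᵀ.

Sanity check: (A − (-2)·I) v_1 = (0, 0, 0, 0)ᵀ = 0. ✓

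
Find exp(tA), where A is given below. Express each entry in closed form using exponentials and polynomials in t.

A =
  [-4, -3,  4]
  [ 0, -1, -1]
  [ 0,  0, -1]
e^{tA} =
  [exp(-4*t), -exp(-t) + exp(-4*t), t*exp(-t) + exp(-t) - exp(-4*t)]
  [0, exp(-t), -t*exp(-t)]
  [0, 0, exp(-t)]

Strategy: write A = P · J · P⁻¹ where J is a Jordan canonical form, so e^{tA} = P · e^{tJ} · P⁻¹, and e^{tJ} can be computed block-by-block.

A has Jordan form
J =
  [-4,  0,  0]
  [ 0, -1,  1]
  [ 0,  0, -1]
(up to reordering of blocks).

Per-block formulas:
  For a 1×1 block at λ = -4: exp(t · [-4]) = [e^(-4t)].
  For a 2×2 Jordan block J_2(-1): exp(t · J_2(-1)) = e^(-1t)·(I + t·N), where N is the 2×2 nilpotent shift.

After assembling e^{tJ} and conjugating by P, we get:

e^{tA} =
  [exp(-4*t), -exp(-t) + exp(-4*t), t*exp(-t) + exp(-t) - exp(-4*t)]
  [0, exp(-t), -t*exp(-t)]
  [0, 0, exp(-t)]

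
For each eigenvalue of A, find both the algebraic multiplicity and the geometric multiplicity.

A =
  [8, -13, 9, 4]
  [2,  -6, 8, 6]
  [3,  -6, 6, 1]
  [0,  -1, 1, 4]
λ = 2: alg = 3, geom = 1; λ = 6: alg = 1, geom = 1

Step 1 — factor the characteristic polynomial to read off the algebraic multiplicities:
  χ_A(x) = (x - 6)*(x - 2)^3

Step 2 — compute geometric multiplicities via the rank-nullity identity g(λ) = n − rank(A − λI):
  rank(A − (2)·I) = 3, so dim ker(A − (2)·I) = n − 3 = 1
  rank(A − (6)·I) = 3, so dim ker(A − (6)·I) = n − 3 = 1

Summary:
  λ = 2: algebraic multiplicity = 3, geometric multiplicity = 1
  λ = 6: algebraic multiplicity = 1, geometric multiplicity = 1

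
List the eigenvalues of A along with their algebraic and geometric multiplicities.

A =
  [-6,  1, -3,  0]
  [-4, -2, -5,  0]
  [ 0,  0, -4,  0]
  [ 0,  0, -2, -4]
λ = -4: alg = 4, geom = 2

Step 1 — factor the characteristic polynomial to read off the algebraic multiplicities:
  χ_A(x) = (x + 4)^4

Step 2 — compute geometric multiplicities via the rank-nullity identity g(λ) = n − rank(A − λI):
  rank(A − (-4)·I) = 2, so dim ker(A − (-4)·I) = n − 2 = 2

Summary:
  λ = -4: algebraic multiplicity = 4, geometric multiplicity = 2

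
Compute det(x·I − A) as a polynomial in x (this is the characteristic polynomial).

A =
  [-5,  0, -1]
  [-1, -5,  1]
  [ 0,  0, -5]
x^3 + 15*x^2 + 75*x + 125

Expanding det(x·I − A) (e.g. by cofactor expansion or by noting that A is similar to its Jordan form J, which has the same characteristic polynomial as A) gives
  χ_A(x) = x^3 + 15*x^2 + 75*x + 125
which factors as (x + 5)^3. The eigenvalues (with algebraic multiplicities) are λ = -5 with multiplicity 3.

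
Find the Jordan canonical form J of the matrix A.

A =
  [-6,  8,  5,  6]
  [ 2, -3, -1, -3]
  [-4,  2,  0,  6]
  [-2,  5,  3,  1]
J_2(-2) ⊕ J_2(-2)

The characteristic polynomial is
  det(x·I − A) = x^4 + 8*x^3 + 24*x^2 + 32*x + 16 = (x + 2)^4

Eigenvalues and multiplicities (the geometric multiplicity of λ is n − rank(A − λI), which equals the number of Jordan blocks for λ):
  λ = -2: algebraic multiplicity = 4, geometric multiplicity = 2

Determining the block sizes for each eigenvalue:
  λ = -2: with am = 4 and gm = 2, the partition is not yet determined (e.g. several partitions of 4 into 2 parts exist). Let N = A − (-2)·I. Computing rank(N^1) = 2, rank(N^2) = 0; the number of blocks of size ≥ j is rank(N^{j−1}) − rank(N^j), giving [2, 2]. So we have 2 block(s) of size 2 → block sizes [2, 2]

Assembling the blocks gives a Jordan form
J =
  [-2,  1,  0,  0]
  [ 0, -2,  0,  0]
  [ 0,  0, -2,  1]
  [ 0,  0,  0, -2]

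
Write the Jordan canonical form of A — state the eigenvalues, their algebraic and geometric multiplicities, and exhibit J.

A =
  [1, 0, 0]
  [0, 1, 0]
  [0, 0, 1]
J_1(1) ⊕ J_1(1) ⊕ J_1(1)

The characteristic polynomial is
  det(x·I − A) = x^3 - 3*x^2 + 3*x - 1 = (x - 1)^3

Eigenvalues and multiplicities (the geometric multiplicity of λ is n − rank(A − λI), which equals the number of Jordan blocks for λ):
  λ = 1: algebraic multiplicity = 3, geometric multiplicity = 3

Determining the block sizes for each eigenvalue:
  λ = 1: gm = am = 3, so every block has size 1 → block sizes [1, 1, 1]

Assembling the blocks gives a Jordan form
J =
  [1, 0, 0]
  [0, 1, 0]
  [0, 0, 1]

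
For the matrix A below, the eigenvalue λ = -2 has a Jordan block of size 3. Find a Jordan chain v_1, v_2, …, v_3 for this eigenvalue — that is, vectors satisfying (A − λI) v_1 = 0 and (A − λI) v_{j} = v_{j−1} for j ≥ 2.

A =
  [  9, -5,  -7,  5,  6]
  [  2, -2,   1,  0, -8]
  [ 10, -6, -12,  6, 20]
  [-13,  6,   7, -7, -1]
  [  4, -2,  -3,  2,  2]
A Jordan chain for λ = -2 of length 3:
v_1 = (5, 0, 6, -5, 2)ᵀ
v_2 = (-5, 0, -6, 6, -2)ᵀ
v_3 = (0, 1, 0, 0, 0)ᵀ

Let N = A − (-2)·I. We want v_3 with N^3 v_3 = 0 but N^2 v_3 ≠ 0; then v_{j-1} := N · v_j for j = 3, …, 2.

Pick v_3 = (0, 1, 0, 0, 0)ᵀ.
Then v_2 = N · v_3 = (-5, 0, -6, 6, -2)ᵀ.
Then v_1 = N · v_2 = (5, 0, 6, -5, 2)ᵀ.

Sanity check: (A − (-2)·I) v_1 = (0, 0, 0, 0, 0)ᵀ = 0. ✓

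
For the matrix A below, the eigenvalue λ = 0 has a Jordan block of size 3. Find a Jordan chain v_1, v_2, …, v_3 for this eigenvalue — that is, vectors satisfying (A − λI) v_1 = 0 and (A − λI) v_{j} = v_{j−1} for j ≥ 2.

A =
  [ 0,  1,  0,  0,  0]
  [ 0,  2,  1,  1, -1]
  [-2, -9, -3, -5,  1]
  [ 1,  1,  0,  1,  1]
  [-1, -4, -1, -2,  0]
A Jordan chain for λ = 0 of length 3:
v_1 = (2, 0, -2, 0, -2)ᵀ
v_2 = (1, 2, -9, 1, -4)ᵀ
v_3 = (0, 1, 0, 0, 0)ᵀ

Let N = A − (0)·I. We want v_3 with N^3 v_3 = 0 but N^2 v_3 ≠ 0; then v_{j-1} := N · v_j for j = 3, …, 2.

Pick v_3 = (0, 1, 0, 0, 0)ᵀ.
Then v_2 = N · v_3 = (1, 2, -9, 1, -4)ᵀ.
Then v_1 = N · v_2 = (2, 0, -2, 0, -2)ᵀ.

Sanity check: (A − (0)·I) v_1 = (0, 0, 0, 0, 0)ᵀ = 0. ✓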